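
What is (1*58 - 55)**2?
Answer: 9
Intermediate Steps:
(1*58 - 55)**2 = (58 - 55)**2 = 3**2 = 9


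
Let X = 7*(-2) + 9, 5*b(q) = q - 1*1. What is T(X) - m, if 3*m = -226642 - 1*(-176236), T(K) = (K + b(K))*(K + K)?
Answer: 16864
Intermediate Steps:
b(q) = -⅕ + q/5 (b(q) = (q - 1*1)/5 = (q - 1)/5 = (-1 + q)/5 = -⅕ + q/5)
X = -5 (X = -14 + 9 = -5)
T(K) = 2*K*(-⅕ + 6*K/5) (T(K) = (K + (-⅕ + K/5))*(K + K) = (-⅕ + 6*K/5)*(2*K) = 2*K*(-⅕ + 6*K/5))
m = -16802 (m = (-226642 - 1*(-176236))/3 = (-226642 + 176236)/3 = (⅓)*(-50406) = -16802)
T(X) - m = (⅖)*(-5)*(-1 + 6*(-5)) - 1*(-16802) = (⅖)*(-5)*(-1 - 30) + 16802 = (⅖)*(-5)*(-31) + 16802 = 62 + 16802 = 16864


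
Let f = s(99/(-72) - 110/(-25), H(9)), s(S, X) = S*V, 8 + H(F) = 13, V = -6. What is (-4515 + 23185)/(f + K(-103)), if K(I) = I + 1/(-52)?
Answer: -606775/3938 ≈ -154.08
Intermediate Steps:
H(F) = 5 (H(F) = -8 + 13 = 5)
s(S, X) = -6*S (s(S, X) = S*(-6) = -6*S)
K(I) = -1/52 + I (K(I) = I - 1/52 = -1/52 + I)
f = -363/20 (f = -6*(99/(-72) - 110/(-25)) = -6*(99*(-1/72) - 110*(-1/25)) = -6*(-11/8 + 22/5) = -6*121/40 = -363/20 ≈ -18.150)
(-4515 + 23185)/(f + K(-103)) = (-4515 + 23185)/(-363/20 + (-1/52 - 103)) = 18670/(-363/20 - 5357/52) = 18670/(-7876/65) = 18670*(-65/7876) = -606775/3938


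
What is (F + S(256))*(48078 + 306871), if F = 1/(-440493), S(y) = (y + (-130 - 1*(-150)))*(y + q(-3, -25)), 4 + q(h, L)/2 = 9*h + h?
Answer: 8112821106625067/440493 ≈ 1.8418e+10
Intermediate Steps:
q(h, L) = -8 + 20*h (q(h, L) = -8 + 2*(9*h + h) = -8 + 2*(10*h) = -8 + 20*h)
S(y) = (-68 + y)*(20 + y) (S(y) = (y + (-130 - 1*(-150)))*(y + (-8 + 20*(-3))) = (y + (-130 + 150))*(y + (-8 - 60)) = (y + 20)*(y - 68) = (20 + y)*(-68 + y) = (-68 + y)*(20 + y))
F = -1/440493 ≈ -2.2702e-6
(F + S(256))*(48078 + 306871) = (-1/440493 + (-1360 + 256² - 48*256))*(48078 + 306871) = (-1/440493 + (-1360 + 65536 - 12288))*354949 = (-1/440493 + 51888)*354949 = (22856300783/440493)*354949 = 8112821106625067/440493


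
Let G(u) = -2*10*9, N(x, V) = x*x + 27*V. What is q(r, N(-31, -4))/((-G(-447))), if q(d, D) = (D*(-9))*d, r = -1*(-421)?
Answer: -359113/20 ≈ -17956.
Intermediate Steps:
r = 421
N(x, V) = x**2 + 27*V
q(d, D) = -9*D*d (q(d, D) = (-9*D)*d = -9*D*d)
G(u) = -180 (G(u) = -20*9 = -180)
q(r, N(-31, -4))/((-G(-447))) = (-9*((-31)**2 + 27*(-4))*421)/((-1*(-180))) = -9*(961 - 108)*421/180 = -9*853*421*(1/180) = -3232017*1/180 = -359113/20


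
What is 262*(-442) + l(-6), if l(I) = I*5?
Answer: -115834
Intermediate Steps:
l(I) = 5*I
262*(-442) + l(-6) = 262*(-442) + 5*(-6) = -115804 - 30 = -115834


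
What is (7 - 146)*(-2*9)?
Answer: 2502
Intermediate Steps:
(7 - 146)*(-2*9) = -139*(-18) = 2502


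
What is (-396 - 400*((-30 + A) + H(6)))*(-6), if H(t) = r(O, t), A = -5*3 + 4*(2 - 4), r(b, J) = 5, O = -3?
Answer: -112824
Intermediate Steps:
A = -23 (A = -15 + 4*(-2) = -15 - 8 = -23)
H(t) = 5
(-396 - 400*((-30 + A) + H(6)))*(-6) = (-396 - 400*((-30 - 23) + 5))*(-6) = (-396 - 400*(-53 + 5))*(-6) = (-396 - 400*(-48))*(-6) = (-396 + 19200)*(-6) = 18804*(-6) = -112824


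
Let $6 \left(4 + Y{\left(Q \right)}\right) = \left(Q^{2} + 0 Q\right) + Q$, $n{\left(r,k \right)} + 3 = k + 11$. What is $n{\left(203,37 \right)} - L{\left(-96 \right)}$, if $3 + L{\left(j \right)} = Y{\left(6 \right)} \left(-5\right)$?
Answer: $63$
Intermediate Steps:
$n{\left(r,k \right)} = 8 + k$ ($n{\left(r,k \right)} = -3 + \left(k + 11\right) = -3 + \left(11 + k\right) = 8 + k$)
$Y{\left(Q \right)} = -4 + \frac{Q}{6} + \frac{Q^{2}}{6}$ ($Y{\left(Q \right)} = -4 + \frac{\left(Q^{2} + 0 Q\right) + Q}{6} = -4 + \frac{\left(Q^{2} + 0\right) + Q}{6} = -4 + \frac{Q^{2} + Q}{6} = -4 + \frac{Q + Q^{2}}{6} = -4 + \left(\frac{Q}{6} + \frac{Q^{2}}{6}\right) = -4 + \frac{Q}{6} + \frac{Q^{2}}{6}$)
$L{\left(j \right)} = -18$ ($L{\left(j \right)} = -3 + \left(-4 + \frac{1}{6} \cdot 6 + \frac{6^{2}}{6}\right) \left(-5\right) = -3 + \left(-4 + 1 + \frac{1}{6} \cdot 36\right) \left(-5\right) = -3 + \left(-4 + 1 + 6\right) \left(-5\right) = -3 + 3 \left(-5\right) = -3 - 15 = -18$)
$n{\left(203,37 \right)} - L{\left(-96 \right)} = \left(8 + 37\right) - -18 = 45 + 18 = 63$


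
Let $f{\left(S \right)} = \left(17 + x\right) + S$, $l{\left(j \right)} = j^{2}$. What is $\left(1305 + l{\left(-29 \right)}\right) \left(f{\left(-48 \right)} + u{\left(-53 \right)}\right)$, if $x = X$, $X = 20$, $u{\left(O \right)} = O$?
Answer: $-137344$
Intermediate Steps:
$x = 20$
$f{\left(S \right)} = 37 + S$ ($f{\left(S \right)} = \left(17 + 20\right) + S = 37 + S$)
$\left(1305 + l{\left(-29 \right)}\right) \left(f{\left(-48 \right)} + u{\left(-53 \right)}\right) = \left(1305 + \left(-29\right)^{2}\right) \left(\left(37 - 48\right) - 53\right) = \left(1305 + 841\right) \left(-11 - 53\right) = 2146 \left(-64\right) = -137344$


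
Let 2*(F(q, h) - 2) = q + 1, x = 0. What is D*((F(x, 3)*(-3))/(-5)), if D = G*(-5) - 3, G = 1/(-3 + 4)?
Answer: -12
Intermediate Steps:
F(q, h) = 5/2 + q/2 (F(q, h) = 2 + (q + 1)/2 = 2 + (1 + q)/2 = 2 + (½ + q/2) = 5/2 + q/2)
G = 1 (G = 1/1 = 1)
D = -8 (D = 1*(-5) - 3 = -5 - 3 = -8)
D*((F(x, 3)*(-3))/(-5)) = -8*(5/2 + (½)*0)*(-3)/(-5) = -8*(5/2 + 0)*(-3)*(-1)/5 = -8*(5/2)*(-3)*(-1)/5 = -(-60)*(-1)/5 = -8*3/2 = -12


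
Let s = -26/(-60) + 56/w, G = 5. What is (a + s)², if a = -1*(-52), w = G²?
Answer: 67256401/22500 ≈ 2989.2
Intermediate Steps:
w = 25 (w = 5² = 25)
a = 52
s = 401/150 (s = -26/(-60) + 56/25 = -26*(-1/60) + 56*(1/25) = 13/30 + 56/25 = 401/150 ≈ 2.6733)
(a + s)² = (52 + 401/150)² = (8201/150)² = 67256401/22500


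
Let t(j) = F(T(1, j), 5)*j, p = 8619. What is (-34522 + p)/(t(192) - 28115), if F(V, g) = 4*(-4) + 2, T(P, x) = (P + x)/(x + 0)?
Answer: 25903/30803 ≈ 0.84092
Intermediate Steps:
T(P, x) = (P + x)/x
F(V, g) = -14 (F(V, g) = -16 + 2 = -14)
t(j) = -14*j
(-34522 + p)/(t(192) - 28115) = (-34522 + 8619)/(-14*192 - 28115) = -25903/(-2688 - 28115) = -25903/(-30803) = -25903*(-1/30803) = 25903/30803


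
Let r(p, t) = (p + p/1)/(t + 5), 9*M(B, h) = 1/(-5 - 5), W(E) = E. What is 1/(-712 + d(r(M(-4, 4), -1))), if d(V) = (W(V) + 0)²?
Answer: -32400/23068799 ≈ -0.0014045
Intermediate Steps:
M(B, h) = -1/90 (M(B, h) = 1/(9*(-5 - 5)) = (⅑)/(-10) = (⅑)*(-⅒) = -1/90)
r(p, t) = 2*p/(5 + t) (r(p, t) = (p + p*1)/(5 + t) = (p + p)/(5 + t) = (2*p)/(5 + t) = 2*p/(5 + t))
d(V) = V² (d(V) = (V + 0)² = V²)
1/(-712 + d(r(M(-4, 4), -1))) = 1/(-712 + (2*(-1/90)/(5 - 1))²) = 1/(-712 + (2*(-1/90)/4)²) = 1/(-712 + (2*(-1/90)*(¼))²) = 1/(-712 + (-1/180)²) = 1/(-712 + 1/32400) = 1/(-23068799/32400) = -32400/23068799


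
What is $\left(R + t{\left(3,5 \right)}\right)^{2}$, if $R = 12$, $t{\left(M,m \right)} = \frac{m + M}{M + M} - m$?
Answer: $\frac{625}{9} \approx 69.444$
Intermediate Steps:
$t{\left(M,m \right)} = - m + \frac{M + m}{2 M}$ ($t{\left(M,m \right)} = \frac{M + m}{2 M} - m = - m + \frac{M + m}{2 M}$)
$\left(R + t{\left(3,5 \right)}\right)^{2} = \left(12 + \left(\frac{1}{2} - 5 + \frac{1}{2} \cdot 5 \cdot \frac{1}{3}\right)\right)^{2} = \left(12 + \left(\frac{1}{2} - 5 + \frac{5}{6}\right)\right)^{2} = \left(12 - \frac{11}{3}\right)^{2} = \left(\frac{25}{3}\right)^{2} = \frac{625}{9}$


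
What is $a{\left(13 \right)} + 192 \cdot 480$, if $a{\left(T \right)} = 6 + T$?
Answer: $92179$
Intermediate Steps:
$a{\left(13 \right)} + 192 \cdot 480 = \left(6 + 13\right) + 192 \cdot 480 = 19 + 92160 = 92179$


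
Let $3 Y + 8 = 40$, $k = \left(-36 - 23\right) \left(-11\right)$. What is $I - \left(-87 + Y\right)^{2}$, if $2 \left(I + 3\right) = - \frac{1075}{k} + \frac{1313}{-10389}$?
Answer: $- \frac{117939178384}{20227383} \approx -5830.7$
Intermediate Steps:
$k = 649$ ($k = \left(-59\right) \left(-11\right) = 649$)
$Y = \frac{32}{3}$ ($Y = - \frac{8}{3} + \frac{1}{3} \cdot 40 = - \frac{8}{3} + \frac{40}{3} = \frac{32}{3} \approx 10.667$)
$I = - \frac{26237539}{6742461}$ ($I = -3 + \frac{- \frac{1075}{649} + \frac{1313}{-10389}}{2} = -3 + \frac{\left(-1075\right) \frac{1}{649} + 1313 \left(- \frac{1}{10389}\right)}{2} = -3 + \frac{- \frac{1075}{649} - \frac{1313}{10389}}{2} = -3 + \frac{1}{2} \left(- \frac{12020312}{6742461}\right) = -3 - \frac{6010156}{6742461} = - \frac{26237539}{6742461} \approx -3.8914$)
$I - \left(-87 + Y\right)^{2} = - \frac{26237539}{6742461} - \left(-87 + \frac{32}{3}\right)^{2} = - \frac{26237539}{6742461} - \left(- \frac{229}{3}\right)^{2} = - \frac{26237539}{6742461} - \frac{52441}{9} = - \frac{117939178384}{20227383}$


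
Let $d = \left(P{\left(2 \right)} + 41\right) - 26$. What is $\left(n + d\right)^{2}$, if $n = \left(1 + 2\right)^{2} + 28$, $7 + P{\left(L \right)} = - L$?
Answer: $1849$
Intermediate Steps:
$P{\left(L \right)} = -7 - L$
$n = 37$ ($n = 3^{2} + 28 = 9 + 28 = 37$)
$d = 6$ ($d = \left(\left(-7 - 2\right) + 41\right) - 26 = \left(-9 + 41\right) - 26 = 32 - 26 = 6$)
$\left(n + d\right)^{2} = \left(37 + 6\right)^{2} = 43^{2} = 1849$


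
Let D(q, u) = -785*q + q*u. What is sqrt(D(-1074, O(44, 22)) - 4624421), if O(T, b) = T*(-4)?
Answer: I*sqrt(3592307) ≈ 1895.3*I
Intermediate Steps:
O(T, b) = -4*T
sqrt(D(-1074, O(44, 22)) - 4624421) = sqrt(-1074*(-785 - 4*44) - 4624421) = sqrt(-1074*(-785 - 176) - 4624421) = sqrt(-1074*(-961) - 4624421) = sqrt(1032114 - 4624421) = sqrt(-3592307) = I*sqrt(3592307)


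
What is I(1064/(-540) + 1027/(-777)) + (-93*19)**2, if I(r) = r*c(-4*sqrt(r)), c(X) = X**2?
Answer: 3817370243064121/1222551225 ≈ 3.1225e+6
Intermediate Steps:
I(r) = 16*r**2 (I(r) = r*(-4*sqrt(r))**2 = r*(16*r) = 16*r**2)
I(1064/(-540) + 1027/(-777)) + (-93*19)**2 = 16*(1064/(-540) + 1027/(-777))**2 + (-93*19)**2 = 16*(1064*(-1/540) + 1027*(-1/777))**2 + (-1767)**2 = 16*(-266/135 - 1027/777)**2 + 3122289 = 16*(-115109/34965)**2 + 3122289 = 16*(13250081881/1222551225) + 3122289 = 212001310096/1222551225 + 3122289 = 3817370243064121/1222551225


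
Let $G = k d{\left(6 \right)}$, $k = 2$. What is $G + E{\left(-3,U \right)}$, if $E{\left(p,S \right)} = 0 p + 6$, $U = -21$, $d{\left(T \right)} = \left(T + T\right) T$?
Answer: $150$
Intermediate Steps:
$d{\left(T \right)} = 2 T^{2}$ ($d{\left(T \right)} = 2 T T = 2 T^{2}$)
$E{\left(p,S \right)} = 6$ ($E{\left(p,S \right)} = 0 + 6 = 6$)
$G = 144$ ($G = 2 \cdot 2 \cdot 6^{2} = 2 \cdot 2 \cdot 36 = 2 \cdot 72 = 144$)
$G + E{\left(-3,U \right)} = 144 + 6 = 150$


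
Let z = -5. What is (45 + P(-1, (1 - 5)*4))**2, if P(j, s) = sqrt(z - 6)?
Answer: (45 + I*sqrt(11))**2 ≈ 2014.0 + 298.5*I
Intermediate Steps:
P(j, s) = I*sqrt(11) (P(j, s) = sqrt(-5 - 6) = sqrt(-11) = I*sqrt(11))
(45 + P(-1, (1 - 5)*4))**2 = (45 + I*sqrt(11))**2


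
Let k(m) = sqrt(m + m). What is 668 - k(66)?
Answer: 668 - 2*sqrt(33) ≈ 656.51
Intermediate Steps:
k(m) = sqrt(2)*sqrt(m) (k(m) = sqrt(2*m) = sqrt(2)*sqrt(m))
668 - k(66) = 668 - sqrt(2)*sqrt(66) = 668 - 2*sqrt(33)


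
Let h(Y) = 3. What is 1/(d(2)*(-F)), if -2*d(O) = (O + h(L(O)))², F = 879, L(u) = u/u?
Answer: 2/21975 ≈ 9.1013e-5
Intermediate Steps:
L(u) = 1
d(O) = -(3 + O)²/2 (d(O) = -(O + 3)²/2 = -(3 + O)²/2)
1/(d(2)*(-F)) = 1/((-(3 + 2)²/2)*(-1*879)) = 1/(-½*5²*(-879)) = 1/(-½*25*(-879)) = 1/(-25/2*(-879)) = 1/(21975/2) = 2/21975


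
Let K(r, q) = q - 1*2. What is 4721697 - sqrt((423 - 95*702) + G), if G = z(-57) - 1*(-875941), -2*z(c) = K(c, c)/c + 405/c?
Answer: 4721697 - sqrt(2630640687)/57 ≈ 4.7208e+6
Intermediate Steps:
K(r, q) = -2 + q (K(r, q) = q - 2 = -2 + q)
z(c) = -405/(2*c) - (-2 + c)/(2*c) (z(c) = -((-2 + c)/c + 405/c)/2 = -(405/c + (-2 + c)/c)/2 = -405/(2*c) - (-2 + c)/(2*c))
G = 49928810/57 (G = (1/2)*(-403 - 1*(-57))/(-57) - 1*(-875941) = (1/2)*(-1/57)*(-403 + 57) + 875941 = (1/2)*(-1/57)*(-346) + 875941 = 173/57 + 875941 = 49928810/57 ≈ 8.7594e+5)
4721697 - sqrt((423 - 95*702) + G) = 4721697 - sqrt((423 - 95*702) + 49928810/57) = 4721697 - sqrt((423 - 66690) + 49928810/57) = 4721697 - sqrt(-66267 + 49928810/57) = 4721697 - sqrt(46151591/57) = 4721697 - sqrt(2630640687)/57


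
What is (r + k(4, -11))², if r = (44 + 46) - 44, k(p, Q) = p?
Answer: 2500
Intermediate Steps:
r = 46 (r = 90 - 44 = 46)
(r + k(4, -11))² = (46 + 4)² = 50² = 2500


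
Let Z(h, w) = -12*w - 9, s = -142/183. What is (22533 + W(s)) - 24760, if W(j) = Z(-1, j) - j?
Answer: -407342/183 ≈ -2225.9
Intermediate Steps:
s = -142/183 (s = -142*1/183 = -142/183 ≈ -0.77596)
Z(h, w) = -9 - 12*w
W(j) = -9 - 13*j (W(j) = (-9 - 12*j) - j = -9 - 13*j)
(22533 + W(s)) - 24760 = (22533 + (-9 - 13*(-142/183))) - 24760 = (22533 + (-9 + 1846/183)) - 24760 = (22533 + 199/183) - 24760 = 4123738/183 - 24760 = -407342/183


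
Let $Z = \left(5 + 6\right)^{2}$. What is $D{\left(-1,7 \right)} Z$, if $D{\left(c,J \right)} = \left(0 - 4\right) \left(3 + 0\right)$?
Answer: $-1452$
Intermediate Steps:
$D{\left(c,J \right)} = -12$ ($D{\left(c,J \right)} = \left(-4\right) 3 = -12$)
$Z = 121$ ($Z = 11^{2} = 121$)
$D{\left(-1,7 \right)} Z = \left(-12\right) 121 = -1452$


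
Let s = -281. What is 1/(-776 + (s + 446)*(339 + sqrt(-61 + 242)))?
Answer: 55159/3037587556 - 165*sqrt(181)/3037587556 ≈ 1.7428e-5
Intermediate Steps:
1/(-776 + (s + 446)*(339 + sqrt(-61 + 242))) = 1/(-776 + (-281 + 446)*(339 + sqrt(-61 + 242))) = 1/(-776 + 165*(339 + sqrt(181))) = 1/(-776 + (55935 + 165*sqrt(181))) = 1/(55159 + 165*sqrt(181))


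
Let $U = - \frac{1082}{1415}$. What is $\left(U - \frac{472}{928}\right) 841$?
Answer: $- \frac{6060913}{5660} \approx -1070.8$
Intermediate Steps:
$U = - \frac{1082}{1415}$ ($U = \left(-1082\right) \frac{1}{1415} = - \frac{1082}{1415} \approx -0.76466$)
$\left(U - \frac{472}{928}\right) 841 = \left(- \frac{1082}{1415} - \frac{472}{928}\right) 841 = \left(- \frac{1082}{1415} - \frac{59}{116}\right) 841 = \left(- \frac{208997}{164140}\right) 841 = - \frac{6060913}{5660}$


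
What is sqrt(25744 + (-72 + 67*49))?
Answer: sqrt(28955) ≈ 170.16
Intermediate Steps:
sqrt(25744 + (-72 + 67*49)) = sqrt(25744 + (-72 + 3283)) = sqrt(25744 + 3211) = sqrt(28955)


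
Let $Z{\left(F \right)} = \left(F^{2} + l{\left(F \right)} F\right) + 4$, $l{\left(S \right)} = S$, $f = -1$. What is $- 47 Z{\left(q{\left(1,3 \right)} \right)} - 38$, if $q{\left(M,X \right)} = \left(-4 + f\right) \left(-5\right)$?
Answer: $-58976$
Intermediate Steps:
$q{\left(M,X \right)} = 25$ ($q{\left(M,X \right)} = \left(-4 - 1\right) \left(-5\right) = \left(-5\right) \left(-5\right) = 25$)
$Z{\left(F \right)} = 4 + 2 F^{2}$ ($Z{\left(F \right)} = \left(F^{2} + F F\right) + 4 = \left(F^{2} + F^{2}\right) + 4 = 2 F^{2} + 4 = 4 + 2 F^{2}$)
$- 47 Z{\left(q{\left(1,3 \right)} \right)} - 38 = - 47 \left(4 + 2 \cdot 25^{2}\right) - 38 = - 47 \left(4 + 2 \cdot 625\right) - 38 = - 47 \left(4 + 1250\right) - 38 = \left(-47\right) 1254 - 38 = -58938 - 38 = -58976$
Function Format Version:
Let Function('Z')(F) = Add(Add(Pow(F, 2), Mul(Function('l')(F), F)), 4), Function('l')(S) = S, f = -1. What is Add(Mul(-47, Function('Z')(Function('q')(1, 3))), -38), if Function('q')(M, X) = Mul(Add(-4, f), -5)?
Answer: -58976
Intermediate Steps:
Function('q')(M, X) = 25 (Function('q')(M, X) = Mul(Add(-4, -1), -5) = Mul(-5, -5) = 25)
Function('Z')(F) = Add(4, Mul(2, Pow(F, 2))) (Function('Z')(F) = Add(Add(Pow(F, 2), Mul(F, F)), 4) = Add(Add(Pow(F, 2), Pow(F, 2)), 4) = Add(Mul(2, Pow(F, 2)), 4) = Add(4, Mul(2, Pow(F, 2))))
Add(Mul(-47, Function('Z')(Function('q')(1, 3))), -38) = Add(Mul(-47, Add(4, Mul(2, Pow(25, 2)))), -38) = Add(Mul(-47, Add(4, Mul(2, 625))), -38) = Add(Mul(-47, Add(4, 1250)), -38) = Add(Mul(-47, 1254), -38) = Add(-58938, -38) = -58976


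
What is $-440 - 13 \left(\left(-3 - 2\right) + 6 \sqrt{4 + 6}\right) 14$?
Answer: $470 - 1092 \sqrt{10} \approx -2983.2$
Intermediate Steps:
$-440 - 13 \left(\left(-3 - 2\right) + 6 \sqrt{4 + 6}\right) 14 = -440 - 13 \left(-5 + 6 \sqrt{10}\right) 14 = -440 - \left(-65 + 78 \sqrt{10}\right) 14 = -440 - \left(-910 + 1092 \sqrt{10}\right) = -440 + \left(910 - 1092 \sqrt{10}\right) = 470 - 1092 \sqrt{10}$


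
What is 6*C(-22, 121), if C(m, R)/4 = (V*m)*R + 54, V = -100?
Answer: 6390096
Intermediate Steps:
C(m, R) = 216 - 400*R*m (C(m, R) = 4*((-100*m)*R + 54) = 4*(-100*R*m + 54) = 4*(54 - 100*R*m) = 216 - 400*R*m)
6*C(-22, 121) = 6*(216 - 400*121*(-22)) = 6*(216 + 1064800) = 6*1065016 = 6390096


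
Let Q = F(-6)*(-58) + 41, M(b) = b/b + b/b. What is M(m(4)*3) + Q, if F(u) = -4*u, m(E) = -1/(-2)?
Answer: -1349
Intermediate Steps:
m(E) = 1/2 (m(E) = -1*(-1/2) = 1/2)
M(b) = 2 (M(b) = 1 + 1 = 2)
Q = -1351 (Q = -4*(-6)*(-58) + 41 = 24*(-58) + 41 = -1392 + 41 = -1351)
M(m(4)*3) + Q = 2 - 1351 = -1349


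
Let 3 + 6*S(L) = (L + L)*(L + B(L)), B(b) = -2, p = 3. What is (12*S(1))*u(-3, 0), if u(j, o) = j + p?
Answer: 0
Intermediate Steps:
u(j, o) = 3 + j (u(j, o) = j + 3 = 3 + j)
S(L) = -½ + L*(-2 + L)/3 (S(L) = -½ + ((L + L)*(L - 2))/6 = -½ + ((2*L)*(-2 + L))/6 = -½ + (2*L*(-2 + L))/6 = -½ + L*(-2 + L)/3)
(12*S(1))*u(-3, 0) = (12*(-½ - ⅔*1 + (⅓)*1²))*(3 - 3) = (12*(-½ - ⅔ + (⅓)*1))*0 = (12*(-½ - ⅔ + ⅓))*0 = (12*(-⅚))*0 = -10*0 = 0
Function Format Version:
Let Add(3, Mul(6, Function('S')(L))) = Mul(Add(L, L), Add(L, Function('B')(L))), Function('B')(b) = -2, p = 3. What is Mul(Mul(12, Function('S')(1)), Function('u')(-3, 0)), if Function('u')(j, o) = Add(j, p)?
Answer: 0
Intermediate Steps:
Function('u')(j, o) = Add(3, j) (Function('u')(j, o) = Add(j, 3) = Add(3, j))
Function('S')(L) = Add(Rational(-1, 2), Mul(Rational(1, 3), L, Add(-2, L))) (Function('S')(L) = Add(Rational(-1, 2), Mul(Rational(1, 6), Mul(Add(L, L), Add(L, -2)))) = Add(Rational(-1, 2), Mul(Rational(1, 6), Mul(Mul(2, L), Add(-2, L)))) = Add(Rational(-1, 2), Mul(Rational(1, 6), Mul(2, L, Add(-2, L)))) = Add(Rational(-1, 2), Mul(Rational(1, 3), L, Add(-2, L))))
Mul(Mul(12, Function('S')(1)), Function('u')(-3, 0)) = Mul(Mul(12, Add(Rational(-1, 2), Mul(Rational(-2, 3), 1), Mul(Rational(1, 3), Pow(1, 2)))), Add(3, -3)) = Mul(Mul(12, Add(Rational(-1, 2), Rational(-2, 3), Mul(Rational(1, 3), 1))), 0) = Mul(Mul(12, Add(Rational(-1, 2), Rational(-2, 3), Rational(1, 3))), 0) = Mul(Mul(12, Rational(-5, 6)), 0) = Mul(-10, 0) = 0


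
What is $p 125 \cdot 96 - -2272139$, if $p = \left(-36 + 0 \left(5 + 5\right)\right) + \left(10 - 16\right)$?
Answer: $1768139$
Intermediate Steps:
$p = -42$ ($p = \left(-36 + 0 \cdot 10\right) - 6 = \left(-36 + 0\right) - 6 = -36 - 6 = -42$)
$p 125 \cdot 96 - -2272139 = \left(-42\right) 125 \cdot 96 - -2272139 = \left(-5250\right) 96 + 2272139 = -504000 + 2272139 = 1768139$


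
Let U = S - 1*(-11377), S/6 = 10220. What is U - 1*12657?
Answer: 60040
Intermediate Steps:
S = 61320 (S = 6*10220 = 61320)
U = 72697 (U = 61320 - 1*(-11377) = 61320 + 11377 = 72697)
U - 1*12657 = 72697 - 1*12657 = 72697 - 12657 = 60040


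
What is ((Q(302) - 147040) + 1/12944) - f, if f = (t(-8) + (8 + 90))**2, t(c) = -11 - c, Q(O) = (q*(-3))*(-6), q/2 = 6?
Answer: -2017309455/12944 ≈ -1.5585e+5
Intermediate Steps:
q = 12 (q = 2*6 = 12)
Q(O) = 216 (Q(O) = (12*(-3))*(-6) = -36*(-6) = 216)
f = 9025 (f = ((-11 - 1*(-8)) + (8 + 90))**2 = ((-11 + 8) + 98)**2 = (-3 + 98)**2 = 95**2 = 9025)
((Q(302) - 147040) + 1/12944) - f = ((216 - 147040) + 1/12944) - 1*9025 = (-146824 + 1/12944) - 9025 = -1900489855/12944 - 9025 = -2017309455/12944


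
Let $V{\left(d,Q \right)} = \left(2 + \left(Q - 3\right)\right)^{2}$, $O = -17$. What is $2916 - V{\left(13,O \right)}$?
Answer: $2592$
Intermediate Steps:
$V{\left(d,Q \right)} = \left(-1 + Q\right)^{2}$ ($V{\left(d,Q \right)} = \left(2 + \left(-3 + Q\right)\right)^{2} = \left(-1 + Q\right)^{2}$)
$2916 - V{\left(13,O \right)} = 2916 - \left(-1 - 17\right)^{2} = 2916 - \left(-18\right)^{2} = 2916 - 324 = 2592$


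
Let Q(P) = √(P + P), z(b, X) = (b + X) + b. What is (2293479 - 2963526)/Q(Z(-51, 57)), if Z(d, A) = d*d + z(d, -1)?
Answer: -670047*√1249/2498 ≈ -9479.7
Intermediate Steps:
z(b, X) = X + 2*b (z(b, X) = (X + b) + b = X + 2*b)
Z(d, A) = -1 + d² + 2*d (Z(d, A) = d*d + (-1 + 2*d) = d² + (-1 + 2*d) = -1 + d² + 2*d)
Q(P) = √2*√P (Q(P) = √(2*P) = √2*√P)
(2293479 - 2963526)/Q(Z(-51, 57)) = (2293479 - 2963526)/((√2*√(-1 + (-51)² + 2*(-51)))) = -670047*√2/(2*√(-1 + 2601 - 102)) = -670047*√1249/2498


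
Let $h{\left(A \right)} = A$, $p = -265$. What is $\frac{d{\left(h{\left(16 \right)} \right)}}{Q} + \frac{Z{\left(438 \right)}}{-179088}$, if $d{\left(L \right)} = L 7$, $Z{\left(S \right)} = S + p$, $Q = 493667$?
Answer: $- \frac{65346535}{88409835696} \approx -0.00073913$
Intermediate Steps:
$Z{\left(S \right)} = -265 + S$ ($Z{\left(S \right)} = S - 265 = -265 + S$)
$d{\left(L \right)} = 7 L$
$\frac{d{\left(h{\left(16 \right)} \right)}}{Q} + \frac{Z{\left(438 \right)}}{-179088} = \frac{7 \cdot 16}{493667} + \frac{-265 + 438}{-179088} = 112 \cdot \frac{1}{493667} + 173 \left(- \frac{1}{179088}\right) = \frac{112}{493667} - \frac{173}{179088} = - \frac{65346535}{88409835696}$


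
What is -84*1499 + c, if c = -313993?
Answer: -439909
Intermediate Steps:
-84*1499 + c = -84*1499 - 313993 = -125916 - 313993 = -439909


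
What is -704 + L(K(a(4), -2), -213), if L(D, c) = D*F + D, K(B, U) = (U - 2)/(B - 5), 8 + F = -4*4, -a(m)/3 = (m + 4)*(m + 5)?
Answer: -155676/221 ≈ -704.42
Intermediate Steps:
a(m) = -3*(4 + m)*(5 + m) (a(m) = -3*(m + 4)*(m + 5) = -3*(4 + m)*(5 + m))
F = -24 (F = -8 - 4*4 = -8 - 16 = -24)
K(B, U) = (-2 + U)/(-5 + B)
L(D, c) = -23*D (L(D, c) = D*(-24) + D = -24*D + D = -23*D)
-704 + L(K(a(4), -2), -213) = -704 - 23*(-2 - 2)/(-5 + (-60 - 27*4 - 3*4**2)) = -704 - 23*(-4)/(-5 + (-60 - 108 - 3*16)) = -704 - 23*(-4)/(-5 + (-60 - 108 - 48)) = -704 - 23*(-4)/(-5 - 216) = -704 - 23*(-4)/(-221) = -704 - (-23)*(-4)/221 = -704 - 23*4/221 = -704 - 92/221 = -155676/221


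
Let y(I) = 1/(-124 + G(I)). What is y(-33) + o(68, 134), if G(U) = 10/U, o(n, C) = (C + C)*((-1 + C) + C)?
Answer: 293522679/4102 ≈ 71556.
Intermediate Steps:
o(n, C) = 2*C*(-1 + 2*C) (o(n, C) = (2*C)*(-1 + 2*C) = 2*C*(-1 + 2*C))
y(I) = 1/(-124 + 10/I)
y(-33) + o(68, 134) = -1*(-33)/(-10 + 124*(-33)) + 2*134*(-1 + 2*134) = -1*(-33)/(-10 - 4092) + 2*134*(-1 + 268) = -1*(-33)/(-4102) + 2*134*267 = -1*(-33)*(-1/4102) + 71556 = -33/4102 + 71556 = 293522679/4102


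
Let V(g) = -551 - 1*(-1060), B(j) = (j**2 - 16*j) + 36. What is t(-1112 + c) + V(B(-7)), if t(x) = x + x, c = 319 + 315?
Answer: -447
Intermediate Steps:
B(j) = 36 + j**2 - 16*j
c = 634
V(g) = 509 (V(g) = -551 + 1060 = 509)
t(x) = 2*x
t(-1112 + c) + V(B(-7)) = 2*(-1112 + 634) + 509 = 2*(-478) + 509 = -956 + 509 = -447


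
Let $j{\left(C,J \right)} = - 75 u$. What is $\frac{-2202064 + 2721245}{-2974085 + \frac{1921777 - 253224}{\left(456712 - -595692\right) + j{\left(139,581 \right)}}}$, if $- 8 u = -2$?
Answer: $- \frac{2185513705921}{12519526070773} \approx -0.17457$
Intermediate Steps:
$u = \frac{1}{4}$ ($u = \left(- \frac{1}{8}\right) \left(-2\right) = \frac{1}{4} \approx 0.25$)
$j{\left(C,J \right)} = - \frac{75}{4}$ ($j{\left(C,J \right)} = \left(-75\right) \frac{1}{4} = - \frac{75}{4}$)
$\frac{-2202064 + 2721245}{-2974085 + \frac{1921777 - 253224}{\left(456712 - -595692\right) + j{\left(139,581 \right)}}} = \frac{-2202064 + 2721245}{-2974085 + \frac{1921777 - 253224}{\left(456712 - -595692\right) - \frac{75}{4}}} = \frac{519181}{-2974085 + \frac{1668553}{\left(456712 + 595692\right) - \frac{75}{4}}} = \frac{519181}{-2974085 + \frac{1668553}{1052404 - \frac{75}{4}}} = \frac{519181}{-2974085 + \frac{1668553}{\frac{4209541}{4}}} = \frac{519181}{-2974085 + 1668553 \cdot \frac{4}{4209541}} = \frac{519181}{-2974085 + \frac{6674212}{4209541}} = \frac{519181}{- \frac{12519526070773}{4209541}} = 519181 \left(- \frac{4209541}{12519526070773}\right) = - \frac{2185513705921}{12519526070773}$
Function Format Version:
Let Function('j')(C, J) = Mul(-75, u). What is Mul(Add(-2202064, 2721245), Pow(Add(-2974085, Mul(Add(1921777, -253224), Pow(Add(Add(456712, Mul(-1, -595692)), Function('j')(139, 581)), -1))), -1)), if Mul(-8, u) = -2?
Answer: Rational(-2185513705921, 12519526070773) ≈ -0.17457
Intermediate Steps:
u = Rational(1, 4) (u = Mul(Rational(-1, 8), -2) = Rational(1, 4) ≈ 0.25000)
Function('j')(C, J) = Rational(-75, 4) (Function('j')(C, J) = Mul(-75, Rational(1, 4)) = Rational(-75, 4))
Mul(Add(-2202064, 2721245), Pow(Add(-2974085, Mul(Add(1921777, -253224), Pow(Add(Add(456712, Mul(-1, -595692)), Function('j')(139, 581)), -1))), -1)) = Mul(Add(-2202064, 2721245), Pow(Add(-2974085, Mul(Add(1921777, -253224), Pow(Add(Add(456712, Mul(-1, -595692)), Rational(-75, 4)), -1))), -1)) = Mul(519181, Pow(Add(-2974085, Mul(1668553, Pow(Add(Add(456712, 595692), Rational(-75, 4)), -1))), -1)) = Mul(519181, Pow(Add(-2974085, Mul(1668553, Pow(Add(1052404, Rational(-75, 4)), -1))), -1)) = Mul(519181, Pow(Add(-2974085, Mul(1668553, Pow(Rational(4209541, 4), -1))), -1)) = Mul(519181, Pow(Add(-2974085, Mul(1668553, Rational(4, 4209541))), -1)) = Mul(519181, Pow(Add(-2974085, Rational(6674212, 4209541)), -1)) = Mul(519181, Pow(Rational(-12519526070773, 4209541), -1)) = Mul(519181, Rational(-4209541, 12519526070773)) = Rational(-2185513705921, 12519526070773)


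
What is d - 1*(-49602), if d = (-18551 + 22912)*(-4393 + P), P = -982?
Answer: -23390773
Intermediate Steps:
d = -23440375 (d = (-18551 + 22912)*(-4393 - 982) = 4361*(-5375) = -23440375)
d - 1*(-49602) = -23440375 - 1*(-49602) = -23440375 + 49602 = -23390773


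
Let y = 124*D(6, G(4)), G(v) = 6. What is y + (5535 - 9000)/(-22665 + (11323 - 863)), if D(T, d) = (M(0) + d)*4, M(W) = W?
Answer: 7265109/2441 ≈ 2976.3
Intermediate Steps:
D(T, d) = 4*d (D(T, d) = (0 + d)*4 = d*4 = 4*d)
y = 2976 (y = 124*(4*6) = 124*24 = 2976)
y + (5535 - 9000)/(-22665 + (11323 - 863)) = 2976 + (5535 - 9000)/(-22665 + (11323 - 863)) = 2976 - 3465/(-22665 + 10460) = 2976 - 3465/(-12205) = 2976 - 3465*(-1/12205) = 2976 + 693/2441 = 7265109/2441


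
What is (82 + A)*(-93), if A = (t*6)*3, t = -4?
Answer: -930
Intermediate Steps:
A = -72 (A = -4*6*3 = -24*3 = -72)
(82 + A)*(-93) = (82 - 72)*(-93) = 10*(-93) = -930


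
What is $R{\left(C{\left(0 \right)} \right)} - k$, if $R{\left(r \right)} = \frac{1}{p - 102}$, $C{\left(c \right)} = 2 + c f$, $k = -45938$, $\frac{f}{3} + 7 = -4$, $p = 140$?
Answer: $\frac{1745645}{38} \approx 45938.0$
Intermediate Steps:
$f = -33$ ($f = -21 + 3 \left(-4\right) = -21 - 12 = -33$)
$C{\left(c \right)} = 2 - 33 c$ ($C{\left(c \right)} = 2 + c \left(-33\right) = 2 - 33 c$)
$R{\left(r \right)} = \frac{1}{38}$ ($R{\left(r \right)} = \frac{1}{140 - 102} = \frac{1}{38}$)
$R{\left(C{\left(0 \right)} \right)} - k = \frac{1}{38} - -45938 = \frac{1}{38} + 45938 = \frac{1745645}{38}$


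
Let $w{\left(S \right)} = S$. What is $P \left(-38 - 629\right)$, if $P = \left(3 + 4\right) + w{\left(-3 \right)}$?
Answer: $-2668$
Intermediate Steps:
$P = 4$ ($P = \left(3 + 4\right) - 3 = 7 - 3 = 4$)
$P \left(-38 - 629\right) = 4 \left(-38 - 629\right) = 4 \left(-667\right) = -2668$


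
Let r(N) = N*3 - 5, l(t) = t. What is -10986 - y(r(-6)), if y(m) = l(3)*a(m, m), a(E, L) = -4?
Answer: -10974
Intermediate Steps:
r(N) = -5 + 3*N (r(N) = 3*N - 5 = -5 + 3*N)
y(m) = -12 (y(m) = 3*(-4) = -12)
-10986 - y(r(-6)) = -10986 - 1*(-12) = -10986 + 12 = -10974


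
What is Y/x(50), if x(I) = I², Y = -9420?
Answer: -471/125 ≈ -3.7680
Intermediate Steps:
Y/x(50) = -9420/(50²) = -9420/2500 = -9420*1/2500 = -471/125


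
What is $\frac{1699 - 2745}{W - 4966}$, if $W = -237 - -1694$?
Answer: $\frac{1046}{3509} \approx 0.29809$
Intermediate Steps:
$W = 1457$ ($W = -237 + 1694 = 1457$)
$\frac{1699 - 2745}{W - 4966} = \frac{1699 - 2745}{1457 - 4966} = - \frac{1046}{-3509} = \left(-1046\right) \left(- \frac{1}{3509}\right) = \frac{1046}{3509}$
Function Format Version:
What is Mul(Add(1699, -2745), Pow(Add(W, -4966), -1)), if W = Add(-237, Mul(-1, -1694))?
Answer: Rational(1046, 3509) ≈ 0.29809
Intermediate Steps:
W = 1457 (W = Add(-237, 1694) = 1457)
Mul(Add(1699, -2745), Pow(Add(W, -4966), -1)) = Mul(Add(1699, -2745), Pow(Add(1457, -4966), -1)) = Mul(-1046, Pow(-3509, -1)) = Mul(-1046, Rational(-1, 3509)) = Rational(1046, 3509)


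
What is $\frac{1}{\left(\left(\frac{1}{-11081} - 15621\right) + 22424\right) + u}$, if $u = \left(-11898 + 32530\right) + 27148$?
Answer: $\frac{11081}{604834222} \approx 1.8321 \cdot 10^{-5}$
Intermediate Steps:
$u = 47780$ ($u = 20632 + 27148 = 47780$)
$\frac{1}{\left(\left(\frac{1}{-11081} - 15621\right) + 22424\right) + u} = \frac{1}{\left(\left(\frac{1}{-11081} - 15621\right) + 22424\right) + 47780} = \frac{1}{\left(\left(- \frac{1}{11081} - 15621\right) + 22424\right) + 47780} = \frac{1}{\left(- \frac{173096302}{11081} + 22424\right) + 47780} = \frac{1}{\frac{75384042}{11081} + 47780} = \frac{1}{\frac{604834222}{11081}} = \frac{11081}{604834222}$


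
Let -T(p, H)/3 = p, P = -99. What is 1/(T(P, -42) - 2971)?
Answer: -1/2674 ≈ -0.00037397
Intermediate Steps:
T(p, H) = -3*p
1/(T(P, -42) - 2971) = 1/(-3*(-99) - 2971) = 1/(297 - 2971) = 1/(-2674) = -1/2674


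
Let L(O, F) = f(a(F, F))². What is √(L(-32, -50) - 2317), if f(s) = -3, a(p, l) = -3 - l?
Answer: 2*I*√577 ≈ 48.042*I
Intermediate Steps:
L(O, F) = 9 (L(O, F) = (-3)² = 9)
√(L(-32, -50) - 2317) = √(9 - 2317) = √(-2308) = 2*I*√577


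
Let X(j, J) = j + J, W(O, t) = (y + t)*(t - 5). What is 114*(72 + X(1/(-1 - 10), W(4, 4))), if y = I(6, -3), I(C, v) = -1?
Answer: 86412/11 ≈ 7855.6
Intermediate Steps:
y = -1
W(O, t) = (-1 + t)*(-5 + t) (W(O, t) = (-1 + t)*(t - 5) = (-1 + t)*(-5 + t))
X(j, J) = J + j
114*(72 + X(1/(-1 - 10), W(4, 4))) = 114*(72 + ((5 + 4² - 6*4) + 1/(-1 - 10))) = 114*(72 + ((5 + 16 - 24) + 1/(-11))) = 114*(72 + (-3 - 1/11)) = 114*(72 - 34/11) = 114*(758/11) = 86412/11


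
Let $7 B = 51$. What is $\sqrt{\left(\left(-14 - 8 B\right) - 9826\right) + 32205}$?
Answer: $\frac{\sqrt{1093029}}{7} \approx 149.35$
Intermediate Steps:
$B = \frac{51}{7}$ ($B = \frac{1}{7} \cdot 51 = \frac{51}{7} \approx 7.2857$)
$\sqrt{\left(\left(-14 - 8 B\right) - 9826\right) + 32205} = \sqrt{\left(\left(-14 - \frac{408}{7}\right) - 9826\right) + 32205} = \sqrt{\left(- \frac{506}{7} - 9826\right) + 32205} = \sqrt{- \frac{69288}{7} + 32205} = \sqrt{\frac{156147}{7}} = \frac{\sqrt{1093029}}{7}$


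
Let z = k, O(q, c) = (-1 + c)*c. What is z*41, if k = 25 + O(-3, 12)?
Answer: 6437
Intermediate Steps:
O(q, c) = c*(-1 + c)
k = 157 (k = 25 + 12*(-1 + 12) = 25 + 12*11 = 25 + 132 = 157)
z = 157
z*41 = 157*41 = 6437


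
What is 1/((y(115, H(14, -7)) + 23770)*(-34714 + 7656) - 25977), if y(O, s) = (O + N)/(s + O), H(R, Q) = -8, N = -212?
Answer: -107/68819201533 ≈ -1.5548e-9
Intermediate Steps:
y(O, s) = (-212 + O)/(O + s) (y(O, s) = (O - 212)/(s + O) = (-212 + O)/(O + s))
1/((y(115, H(14, -7)) + 23770)*(-34714 + 7656) - 25977) = 1/(((-212 + 115)/(115 - 8) + 23770)*(-34714 + 7656) - 25977) = 1/((-97/107 + 23770)*(-27058) - 25977) = 1/((2543293/107)*(-27058) - 25977) = 1/(-68816421994/107 - 25977) = 1/(-68819201533/107) = -107/68819201533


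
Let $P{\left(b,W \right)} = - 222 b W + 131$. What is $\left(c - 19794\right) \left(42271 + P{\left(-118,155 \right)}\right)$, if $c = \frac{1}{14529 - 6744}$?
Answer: $- \frac{210741160258666}{2595} \approx -8.1211 \cdot 10^{10}$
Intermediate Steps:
$P{\left(b,W \right)} = 131 - 222 W b$ ($P{\left(b,W \right)} = - 222 W b + 131 = 131 - 222 W b$)
$c = \frac{1}{7785} \approx 0.00012845$
$\left(c - 19794\right) \left(42271 + P{\left(-118,155 \right)}\right) = \left(\frac{1}{7785} - 19794\right) \left(42271 - \left(-131 + 34410 \left(-118\right)\right)\right) = - \frac{154096289 \left(42271 + \left(131 + 4060380\right)\right)}{7785} = - \frac{154096289 \left(42271 + 4060511\right)}{7785} = \left(- \frac{154096289}{7785}\right) 4102782 = - \frac{210741160258666}{2595}$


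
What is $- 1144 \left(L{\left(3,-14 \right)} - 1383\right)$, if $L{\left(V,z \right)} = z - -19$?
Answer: $1576432$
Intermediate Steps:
$L{\left(V,z \right)} = 19 + z$ ($L{\left(V,z \right)} = z + 19 = 19 + z$)
$- 1144 \left(L{\left(3,-14 \right)} - 1383\right) = - 1144 \left(\left(19 - 14\right) - 1383\right) = - 1144 \left(5 - 1383\right) = \left(-1144\right) \left(-1378\right) = 1576432$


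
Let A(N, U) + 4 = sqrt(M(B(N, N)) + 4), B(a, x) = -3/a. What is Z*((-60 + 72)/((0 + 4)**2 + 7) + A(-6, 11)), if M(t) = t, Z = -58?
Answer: 4640/23 - 87*sqrt(2) ≈ 78.703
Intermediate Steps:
A(N, U) = -4 + sqrt(4 - 3/N) (A(N, U) = -4 + sqrt(-3/N + 4) = -4 + sqrt(4 - 3/N))
Z*((-60 + 72)/((0 + 4)**2 + 7) + A(-6, 11)) = -58*((-60 + 72)/((0 + 4)**2 + 7) + (-4 + sqrt(4 - 3/(-6)))) = -58*(12/(4**2 + 7) + (-4 + sqrt(4 - 3*(-1/6)))) = -58*(12/(16 + 7) + (-4 + sqrt(4 + 1/2))) = -58*(12/23 + (-4 + sqrt(9/2))) = -58*(12*(1/23) + (-4 + 3*sqrt(2)/2)) = -58*(12/23 + (-4 + 3*sqrt(2)/2)) = -58*(-80/23 + 3*sqrt(2)/2) = 4640/23 - 87*sqrt(2)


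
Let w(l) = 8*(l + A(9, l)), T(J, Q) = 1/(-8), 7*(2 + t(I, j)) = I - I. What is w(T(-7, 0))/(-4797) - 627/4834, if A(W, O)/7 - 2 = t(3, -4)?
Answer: -3002885/23188698 ≈ -0.12950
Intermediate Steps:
t(I, j) = -2 (t(I, j) = -2 + (I - I)/7 = -2 + (⅐)*0 = -2 + 0 = -2)
A(W, O) = 0 (A(W, O) = 14 + 7*(-2) = 14 - 14 = 0)
T(J, Q) = -⅛
w(l) = 8*l (w(l) = 8*(l + 0) = 8*l)
w(T(-7, 0))/(-4797) - 627/4834 = (8*(-⅛))/(-4797) - 627/4834 = -1*(-1/4797) - 627*1/4834 = 1/4797 - 627/4834 = -3002885/23188698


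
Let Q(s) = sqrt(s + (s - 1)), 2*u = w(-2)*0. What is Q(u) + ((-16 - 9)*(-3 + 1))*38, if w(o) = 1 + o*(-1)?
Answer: 1900 + I ≈ 1900.0 + 1.0*I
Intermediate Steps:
w(o) = 1 - o
u = 0 (u = ((1 - 1*(-2))*0)/2 = ((1 + 2)*0)/2 = (3*0)/2 = (1/2)*0 = 0)
Q(s) = sqrt(-1 + 2*s) (Q(s) = sqrt(s + (-1 + s)) = sqrt(-1 + 2*s))
Q(u) + ((-16 - 9)*(-3 + 1))*38 = sqrt(-1 + 2*0) + ((-16 - 9)*(-3 + 1))*38 = sqrt(-1 + 0) - 25*(-2)*38 = sqrt(-1) + 50*38 = I + 1900 = 1900 + I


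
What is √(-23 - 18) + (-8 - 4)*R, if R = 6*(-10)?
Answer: 720 + I*√41 ≈ 720.0 + 6.4031*I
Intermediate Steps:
R = -60
√(-23 - 18) + (-8 - 4)*R = √(-23 - 18) + (-8 - 4)*(-60) = √(-41) - 12*(-60) = I*√41 + 720 = 720 + I*√41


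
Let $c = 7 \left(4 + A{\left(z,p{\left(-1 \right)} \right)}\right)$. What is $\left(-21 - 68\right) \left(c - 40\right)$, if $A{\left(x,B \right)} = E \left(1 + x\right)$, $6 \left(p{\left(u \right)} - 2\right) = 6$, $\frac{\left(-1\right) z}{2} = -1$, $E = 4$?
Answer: $-6408$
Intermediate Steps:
$z = 2$ ($z = \left(-2\right) \left(-1\right) = 2$)
$p{\left(u \right)} = 3$ ($p{\left(u \right)} = 2 + \frac{1}{6} \cdot 6 = 2 + 1 = 3$)
$A{\left(x,B \right)} = 4 + 4 x$ ($A{\left(x,B \right)} = 4 \left(1 + x\right) = 4 + 4 x$)
$c = 112$ ($c = 7 \left(4 + \left(4 + 4 \cdot 2\right)\right) = 7 \left(4 + \left(4 + 8\right)\right) = 7 \left(4 + 12\right) = 7 \cdot 16 = 112$)
$\left(-21 - 68\right) \left(c - 40\right) = \left(-21 - 68\right) \left(112 - 40\right) = \left(-89\right) 72 = -6408$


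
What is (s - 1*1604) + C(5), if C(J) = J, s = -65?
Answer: -1664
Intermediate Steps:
(s - 1*1604) + C(5) = (-65 - 1*1604) + 5 = (-65 - 1604) + 5 = -1669 + 5 = -1664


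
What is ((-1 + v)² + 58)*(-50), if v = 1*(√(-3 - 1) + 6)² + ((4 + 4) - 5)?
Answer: -31900 - 81600*I ≈ -31900.0 - 81600.0*I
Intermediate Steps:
v = 3 + (6 + 2*I)² (v = 1*(√(-4) + 6)² + (8 - 5) = 1*(2*I + 6)² + 3 = 1*(6 + 2*I)² + 3 = (6 + 2*I)² + 3 = 3 + (6 + 2*I)² ≈ 35.0 + 24.0*I)
((-1 + v)² + 58)*(-50) = ((-1 + (35 + 24*I))² + 58)*(-50) = ((34 + 24*I)² + 58)*(-50) = (58 + (34 + 24*I)²)*(-50) = -2900 - 50*(34 + 24*I)²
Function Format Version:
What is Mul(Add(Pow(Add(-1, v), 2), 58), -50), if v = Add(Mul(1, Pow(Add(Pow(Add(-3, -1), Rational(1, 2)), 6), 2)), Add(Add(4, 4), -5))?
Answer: Add(-31900, Mul(-81600, I)) ≈ Add(-31900., Mul(-81600., I))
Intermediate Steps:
v = Add(3, Pow(Add(6, Mul(2, I)), 2)) (v = Add(Mul(1, Pow(Add(Pow(-4, Rational(1, 2)), 6), 2)), Add(8, -5)) = Add(Mul(1, Pow(Add(Mul(2, I), 6), 2)), 3) = Add(Mul(1, Pow(Add(6, Mul(2, I)), 2)), 3) = Add(Pow(Add(6, Mul(2, I)), 2), 3) = Add(3, Pow(Add(6, Mul(2, I)), 2)) ≈ Add(35.000, Mul(24.000, I)))
Mul(Add(Pow(Add(-1, v), 2), 58), -50) = Mul(Add(Pow(Add(-1, Add(35, Mul(24, I))), 2), 58), -50) = Mul(Add(Pow(Add(34, Mul(24, I)), 2), 58), -50) = Mul(Add(58, Pow(Add(34, Mul(24, I)), 2)), -50) = Add(-2900, Mul(-50, Pow(Add(34, Mul(24, I)), 2)))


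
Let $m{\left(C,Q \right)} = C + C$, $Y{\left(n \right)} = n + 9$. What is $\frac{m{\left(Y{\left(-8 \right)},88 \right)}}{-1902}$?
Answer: $- \frac{1}{951} \approx -0.0010515$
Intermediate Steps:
$Y{\left(n \right)} = 9 + n$
$m{\left(C,Q \right)} = 2 C$
$\frac{m{\left(Y{\left(-8 \right)},88 \right)}}{-1902} = \frac{2 \left(9 - 8\right)}{-1902} = 2 \cdot 1 \left(- \frac{1}{1902}\right) = 2 \left(- \frac{1}{1902}\right) = - \frac{1}{951}$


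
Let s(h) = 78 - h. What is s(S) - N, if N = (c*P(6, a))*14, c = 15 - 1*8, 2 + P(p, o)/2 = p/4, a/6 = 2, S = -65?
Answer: 241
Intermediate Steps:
a = 12 (a = 6*2 = 12)
P(p, o) = -4 + p/2 (P(p, o) = -4 + 2*(p/4) = -4 + p/2)
c = 7 (c = 15 - 8 = 7)
N = -98 (N = (7*(-4 + (½)*6))*14 = (7*(-4 + 3))*14 = (7*(-1))*14 = -7*14 = -98)
s(S) - N = (78 - 1*(-65)) - 1*(-98) = (78 + 65) + 98 = 143 + 98 = 241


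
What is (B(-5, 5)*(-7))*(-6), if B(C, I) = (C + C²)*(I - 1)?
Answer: 3360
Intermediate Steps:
B(C, I) = (-1 + I)*(C + C²) (B(C, I) = (C + C²)*(-1 + I) = (-1 + I)*(C + C²))
(B(-5, 5)*(-7))*(-6) = (-5*(-1 + 5 - 1*(-5) - 5*5)*(-7))*(-6) = (-5*(-1 + 5 + 5 - 25)*(-7))*(-6) = (-5*(-16)*(-7))*(-6) = (80*(-7))*(-6) = -560*(-6) = 3360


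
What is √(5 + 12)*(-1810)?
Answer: -1810*√17 ≈ -7462.8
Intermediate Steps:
√(5 + 12)*(-1810) = √17*(-1810) = -1810*√17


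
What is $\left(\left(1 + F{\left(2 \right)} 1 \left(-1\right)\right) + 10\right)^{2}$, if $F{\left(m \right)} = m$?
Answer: $81$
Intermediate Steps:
$\left(\left(1 + F{\left(2 \right)} 1 \left(-1\right)\right) + 10\right)^{2} = \left(\left(1 + 2 \cdot 1 \left(-1\right)\right) + 10\right)^{2} = \left(\left(1 + 2 \left(-1\right)\right) + 10\right)^{2} = \left(\left(1 - 2\right) + 10\right)^{2} = \left(-1 + 10\right)^{2} = 9^{2} = 81$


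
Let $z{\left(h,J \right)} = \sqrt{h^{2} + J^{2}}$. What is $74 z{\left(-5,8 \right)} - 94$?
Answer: $-94 + 74 \sqrt{89} \approx 604.11$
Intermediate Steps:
$z{\left(h,J \right)} = \sqrt{J^{2} + h^{2}}$
$74 z{\left(-5,8 \right)} - 94 = 74 \sqrt{8^{2} + \left(-5\right)^{2}} - 94 = 74 \sqrt{64 + 25} - 94 = 74 \sqrt{89} - 94 = -94 + 74 \sqrt{89}$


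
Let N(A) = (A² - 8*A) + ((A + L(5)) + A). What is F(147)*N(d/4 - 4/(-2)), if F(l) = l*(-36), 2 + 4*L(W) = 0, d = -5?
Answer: 93933/4 ≈ 23483.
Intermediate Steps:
L(W) = -½ (L(W) = -½ + (¼)*0 = -½ + 0 = -½)
N(A) = -½ + A² - 6*A (N(A) = (A² - 8*A) + ((A - ½) + A) = (A² - 8*A) + ((-½ + A) + A) = (A² - 8*A) + (-½ + 2*A) = -½ + A² - 6*A)
F(l) = -36*l
F(147)*N(d/4 - 4/(-2)) = (-36*147)*(-½ + (-5/4 - 4/(-2))² - 6*(-5/4 - 4/(-2))) = -5292*(-½ + (-5*¼ - 4*(-½))² - 6*(-5*¼ - 4*(-½))) = -5292*(-½ + (-5/4 + 2)² - 6*(-5/4 + 2)) = -5292*(-½ + (¾)² - 6*¾) = -5292*(-½ + 9/16 - 9/2) = -5292*(-71/16) = 93933/4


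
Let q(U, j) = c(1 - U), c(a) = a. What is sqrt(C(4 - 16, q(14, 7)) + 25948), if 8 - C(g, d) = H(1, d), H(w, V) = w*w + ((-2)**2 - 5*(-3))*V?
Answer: sqrt(26202) ≈ 161.87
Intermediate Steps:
q(U, j) = 1 - U
H(w, V) = w**2 + 19*V (H(w, V) = w**2 + (4 + 15)*V = w**2 + 19*V)
C(g, d) = 7 - 19*d (C(g, d) = 8 - (1**2 + 19*d) = 8 - (1 + 19*d) = 8 + (-1 - 19*d) = 7 - 19*d)
sqrt(C(4 - 16, q(14, 7)) + 25948) = sqrt((7 - 19*(1 - 1*14)) + 25948) = sqrt((7 - 19*(1 - 14)) + 25948) = sqrt((7 - 19*(-13)) + 25948) = sqrt((7 + 247) + 25948) = sqrt(254 + 25948) = sqrt(26202)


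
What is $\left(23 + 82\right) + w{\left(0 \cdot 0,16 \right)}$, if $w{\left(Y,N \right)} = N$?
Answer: $121$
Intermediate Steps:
$\left(23 + 82\right) + w{\left(0 \cdot 0,16 \right)} = \left(23 + 82\right) + 16 = 105 + 16 = 121$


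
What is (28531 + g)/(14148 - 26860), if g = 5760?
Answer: -34291/12712 ≈ -2.6975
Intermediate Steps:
(28531 + g)/(14148 - 26860) = (28531 + 5760)/(14148 - 26860) = 34291/(-12712) = 34291*(-1/12712) = -34291/12712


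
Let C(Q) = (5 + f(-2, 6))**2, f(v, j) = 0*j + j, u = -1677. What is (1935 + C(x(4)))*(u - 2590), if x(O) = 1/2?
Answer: -8772952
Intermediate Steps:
f(v, j) = j (f(v, j) = 0 + j = j)
x(O) = 1/2
C(Q) = 121 (C(Q) = (5 + 6)**2 = 11**2 = 121)
(1935 + C(x(4)))*(u - 2590) = (1935 + 121)*(-1677 - 2590) = 2056*(-4267) = -8772952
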